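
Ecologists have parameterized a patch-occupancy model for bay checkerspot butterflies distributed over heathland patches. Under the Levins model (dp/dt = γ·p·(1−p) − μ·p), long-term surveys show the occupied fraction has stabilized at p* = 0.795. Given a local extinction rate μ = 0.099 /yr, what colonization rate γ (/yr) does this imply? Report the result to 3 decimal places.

0.483

At equilibrium γ(1−p*) = μ, so γ = μ/(1−p*).
γ = 0.099/(1 − 0.795) = 0.099/0.2050 = 0.4829.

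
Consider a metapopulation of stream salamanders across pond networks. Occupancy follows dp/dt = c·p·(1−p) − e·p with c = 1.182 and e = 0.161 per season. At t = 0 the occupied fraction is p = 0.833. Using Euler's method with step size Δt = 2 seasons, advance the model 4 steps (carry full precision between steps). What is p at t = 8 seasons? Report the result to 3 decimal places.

0.828

Update rule: p ← p + [c·p·(1−p) − e·p]·Δt with Δt = 2.
step 1: Δp = +0.06063, p = 0.89363
step 2: Δp = -0.06304, p = 0.83059
step 3: Δp = +0.06519, p = 0.89578
step 4: Δp = -0.06774, p = 0.82804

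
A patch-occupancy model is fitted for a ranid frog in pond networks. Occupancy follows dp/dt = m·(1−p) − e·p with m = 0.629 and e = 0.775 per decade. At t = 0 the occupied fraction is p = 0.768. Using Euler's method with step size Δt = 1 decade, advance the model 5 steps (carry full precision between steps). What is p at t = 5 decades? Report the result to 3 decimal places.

0.445

Update rule: p ← p + [m·(1−p) − e·p]·Δt with Δt = 1.
  1  |  dp/dt·Δt = -0.449272  |  p_1 = 0.318728
  2  |  dp/dt·Δt = +0.181506  |  p_2 = 0.500234
  3  |  dp/dt·Δt = -0.073328  |  p_3 = 0.426906
  4  |  dp/dt·Δt = +0.029625  |  p_4 = 0.456530
  5  |  dp/dt·Δt = -0.011968  |  p_5 = 0.444562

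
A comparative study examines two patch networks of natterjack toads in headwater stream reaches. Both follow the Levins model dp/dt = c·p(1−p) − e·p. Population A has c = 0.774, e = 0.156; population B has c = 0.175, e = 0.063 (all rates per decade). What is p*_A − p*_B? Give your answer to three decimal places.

A: p*_A = 1 − 0.156/0.774 = 0.7984.
B: p*_B = 1 − 0.063/0.175 = 0.6400.
p*_A − p*_B = 0.7984 − 0.6400 = 0.1584.

0.158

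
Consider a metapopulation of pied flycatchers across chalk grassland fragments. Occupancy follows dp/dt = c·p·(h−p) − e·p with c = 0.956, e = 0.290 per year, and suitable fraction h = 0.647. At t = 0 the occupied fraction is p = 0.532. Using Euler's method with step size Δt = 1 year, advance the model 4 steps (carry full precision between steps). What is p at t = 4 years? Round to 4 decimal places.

Update rule: p ← p + [c·p·(h−p) − e·p]·Δt with Δt = 1.
t = 1: p = 0.53200 + (-0.09579) = 0.43621
t = 2: p = 0.43621 + (-0.03860) = 0.39761
t = 3: p = 0.39761 + (-0.02051) = 0.37710
t = 4: p = 0.37710 + (-0.01206) = 0.36504

0.3650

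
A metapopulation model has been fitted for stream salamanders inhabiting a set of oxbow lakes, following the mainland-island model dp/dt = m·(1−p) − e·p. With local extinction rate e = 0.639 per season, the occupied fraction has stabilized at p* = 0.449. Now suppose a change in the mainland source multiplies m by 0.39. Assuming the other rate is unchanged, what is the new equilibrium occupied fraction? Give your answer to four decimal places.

Balance m(1−p*) = e·p* gives m = e·p*/(1−p*) = 0.639×0.44900/0.55100 = 0.52071.
New p* = m/(m+e) = 0.20308/(0.20308+0.63900) = 0.24116.

0.2412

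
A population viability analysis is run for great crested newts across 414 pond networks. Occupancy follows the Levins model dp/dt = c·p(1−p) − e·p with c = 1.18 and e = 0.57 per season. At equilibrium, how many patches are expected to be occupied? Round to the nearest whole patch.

p* = 1 − e/c = 1 − 0.57/1.18 = 0.5169.
Expected occupied patches = N × p* = 414 × 0.5169 = 214.02 ≈ 214.

214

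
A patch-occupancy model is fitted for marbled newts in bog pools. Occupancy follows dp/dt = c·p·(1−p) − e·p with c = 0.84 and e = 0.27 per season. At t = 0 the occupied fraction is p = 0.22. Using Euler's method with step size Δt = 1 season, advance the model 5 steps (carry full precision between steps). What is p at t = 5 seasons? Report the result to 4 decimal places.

Update rule: p ← p + [c·p·(1−p) − e·p]·Δt with Δt = 1.
p: 0.22000 → 0.30474  (Δp = +0.08474)
p: 0.30474 → 0.40044  (Δp = +0.09569)
p: 0.40044 → 0.49399  (Δp = +0.09356)
p: 0.49399 → 0.57058  (Δp = +0.07659)
p: 0.57058 → 0.62234  (Δp = +0.05176)

0.6223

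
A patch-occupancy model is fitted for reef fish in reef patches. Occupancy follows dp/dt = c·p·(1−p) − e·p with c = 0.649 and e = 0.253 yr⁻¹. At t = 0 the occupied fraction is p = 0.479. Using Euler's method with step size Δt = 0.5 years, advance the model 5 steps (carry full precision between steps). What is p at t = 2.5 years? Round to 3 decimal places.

0.558

Update rule: p ← p + [c·p·(1−p) − e·p]·Δt with Δt = 0.5.
p: 0.47900 → 0.49939  (Δp = +0.02039)
p: 0.49939 → 0.51734  (Δp = +0.01795)
p: 0.51734 → 0.53292  (Δp = +0.01558)
p: 0.53292 → 0.54628  (Δp = +0.01336)
p: 0.54628 → 0.55761  (Δp = +0.01133)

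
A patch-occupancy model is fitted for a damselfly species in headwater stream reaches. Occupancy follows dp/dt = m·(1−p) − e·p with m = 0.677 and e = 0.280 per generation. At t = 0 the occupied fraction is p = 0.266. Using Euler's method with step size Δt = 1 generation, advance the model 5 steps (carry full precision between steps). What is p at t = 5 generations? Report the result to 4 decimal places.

0.7074

Update rule: p ← p + [m·(1−p) − e·p]·Δt with Δt = 1.
p: 0.26600 → 0.68844  (Δp = +0.42244)
p: 0.68844 → 0.70660  (Δp = +0.01816)
p: 0.70660 → 0.70738  (Δp = +0.00078)
p: 0.70738 → 0.70742  (Δp = +0.00003)
p: 0.70742 → 0.70742  (Δp = +0.00000)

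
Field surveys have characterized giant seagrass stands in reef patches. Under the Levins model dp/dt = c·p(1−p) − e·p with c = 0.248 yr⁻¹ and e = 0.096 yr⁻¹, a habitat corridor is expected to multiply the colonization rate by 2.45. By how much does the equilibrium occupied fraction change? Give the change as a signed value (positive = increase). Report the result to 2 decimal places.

Before: p* = 1 − 0.096/0.248 = 0.6129.
After the change, c = 0.6076, e = 0.096, so p* = 1 − 0.096/0.6076 = 0.8420.
Δp* = 0.8420 − 0.6129 = +0.2291.

0.23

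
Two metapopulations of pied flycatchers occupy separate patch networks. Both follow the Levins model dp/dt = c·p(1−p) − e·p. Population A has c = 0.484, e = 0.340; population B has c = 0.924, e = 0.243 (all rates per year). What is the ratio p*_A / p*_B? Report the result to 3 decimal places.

0.404

A: p*_A = 1 − 0.340/0.484 = 0.2975.
B: p*_B = 1 − 0.243/0.924 = 0.7370.
p*_A / p*_B = 0.2975/0.7370 = 0.4037.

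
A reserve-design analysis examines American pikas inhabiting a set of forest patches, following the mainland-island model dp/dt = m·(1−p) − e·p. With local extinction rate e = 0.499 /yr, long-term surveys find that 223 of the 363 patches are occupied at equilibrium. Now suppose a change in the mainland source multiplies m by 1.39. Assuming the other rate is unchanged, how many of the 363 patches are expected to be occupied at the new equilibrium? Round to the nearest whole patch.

Observed p* = 223/363 = 0.61433.
Balance m(1−p*) = e·p* gives m = e·p*/(1−p*) = 0.499×0.61433/0.38567 = 0.79485.
New p* = m/(m+e) = 1.10484/(1.10484+0.49900) = 0.68887.
Expected occupied = 363 × 0.68887 = 250.06 ≈ 250.

250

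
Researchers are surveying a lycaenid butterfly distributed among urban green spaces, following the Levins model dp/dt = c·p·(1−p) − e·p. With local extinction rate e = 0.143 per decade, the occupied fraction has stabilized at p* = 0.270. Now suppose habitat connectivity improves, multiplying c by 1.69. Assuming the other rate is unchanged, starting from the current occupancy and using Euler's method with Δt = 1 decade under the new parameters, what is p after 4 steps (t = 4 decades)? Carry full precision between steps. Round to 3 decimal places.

Balance c(1−p*) = e gives c = e/(1 − 0.27000) = 0.143/0.73000 = 0.19589.
Starting from p₀ = 0.27000; update p ← p + (dp/dt)·Δt with the new parameters.
  1  |  dp/dt·Δt = +0.026641  |  p_1 = 0.296641
  2  |  dp/dt·Δt = +0.026653  |  p_2 = 0.323294
  3  |  dp/dt·Δt = +0.026195  |  p_3 = 0.349490
  4  |  dp/dt·Δt = +0.025287  |  p_4 = 0.374777

0.375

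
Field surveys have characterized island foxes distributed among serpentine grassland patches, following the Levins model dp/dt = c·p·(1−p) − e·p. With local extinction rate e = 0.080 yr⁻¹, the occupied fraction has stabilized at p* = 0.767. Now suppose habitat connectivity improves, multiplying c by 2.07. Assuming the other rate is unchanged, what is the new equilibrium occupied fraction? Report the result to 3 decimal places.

Balance c(1−p*) = e gives c = e/(1 − 0.76700) = 0.080/0.23300 = 0.34335.
New p* = 1 − e/c = 1 − 0.08000/0.71073 = 0.88744.

0.887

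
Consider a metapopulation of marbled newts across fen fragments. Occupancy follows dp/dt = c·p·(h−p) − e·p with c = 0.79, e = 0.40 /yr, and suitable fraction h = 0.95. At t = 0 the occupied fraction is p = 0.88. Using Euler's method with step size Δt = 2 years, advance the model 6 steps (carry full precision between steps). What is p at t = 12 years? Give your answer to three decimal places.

0.442

Update rule: p ← p + [c·p·(h−p) − e·p]·Δt with Δt = 2.
step 1: Δp = -0.60667, p = 0.27333
step 2: Δp = +0.07356, p = 0.34689
step 3: Δp = +0.05304, p = 0.39994
step 4: Δp = +0.02764, p = 0.42757
step 5: Δp = +0.01088, p = 0.43845
step 6: Δp = +0.00362, p = 0.44207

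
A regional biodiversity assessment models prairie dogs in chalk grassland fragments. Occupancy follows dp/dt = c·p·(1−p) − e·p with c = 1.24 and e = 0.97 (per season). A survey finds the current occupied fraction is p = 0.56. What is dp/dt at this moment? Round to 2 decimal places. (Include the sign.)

Colonization term: c·p·(1−p) = 1.24×0.56×0.4400 = 0.30554.
Extinction term: e·p = 0.54320.
dp/dt = 0.30554 − 0.54320 = -0.23766.

-0.24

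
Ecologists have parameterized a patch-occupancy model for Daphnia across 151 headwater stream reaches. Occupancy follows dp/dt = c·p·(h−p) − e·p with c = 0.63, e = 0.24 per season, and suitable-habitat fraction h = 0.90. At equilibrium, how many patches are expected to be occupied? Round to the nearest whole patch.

p* = h − e/c = 0.90 − 0.3810 = 0.5190.
Expected occupied patches = N × p* = 151 × 0.5190 = 78.38 ≈ 78.

78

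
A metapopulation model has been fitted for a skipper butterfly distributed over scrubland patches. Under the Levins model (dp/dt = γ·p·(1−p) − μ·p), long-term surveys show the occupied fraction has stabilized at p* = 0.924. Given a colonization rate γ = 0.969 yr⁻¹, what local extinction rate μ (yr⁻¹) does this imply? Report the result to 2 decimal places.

At equilibrium γ(1−p*) = μ.
μ = 0.969 × (1 − 0.924) = 0.969 × 0.0760 = 0.0736.

0.07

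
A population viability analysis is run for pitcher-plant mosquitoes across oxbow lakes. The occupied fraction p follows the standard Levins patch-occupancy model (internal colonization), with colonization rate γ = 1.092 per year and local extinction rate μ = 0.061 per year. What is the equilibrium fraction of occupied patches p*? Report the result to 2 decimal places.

Setting dp/dt = 0 and dividing through by p* gives γ·(1−p*) = μ.
So p* = 1 − μ/γ = 1 − 0.061/1.092 = 1 − 0.0559 = 0.9441.

0.94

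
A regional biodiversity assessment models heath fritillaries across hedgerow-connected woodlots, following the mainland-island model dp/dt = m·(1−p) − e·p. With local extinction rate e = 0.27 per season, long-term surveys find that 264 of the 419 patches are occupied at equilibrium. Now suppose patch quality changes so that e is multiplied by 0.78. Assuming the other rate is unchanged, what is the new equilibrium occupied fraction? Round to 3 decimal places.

0.686

Observed p* = 264/419 = 0.63007.
Balance m(1−p*) = e·p* gives m = e·p*/(1−p*) = 0.27×0.63007/0.36993 = 0.45987.
New p* = m/(m+e) = 0.45987/(0.45987+0.21060) = 0.68589.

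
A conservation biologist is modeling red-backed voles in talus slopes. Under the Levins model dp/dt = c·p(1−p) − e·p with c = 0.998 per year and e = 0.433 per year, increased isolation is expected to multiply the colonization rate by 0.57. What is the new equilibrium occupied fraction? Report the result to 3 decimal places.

Before: p* = 1 − 0.433/0.998 = 0.5661.
After the change, c = 0.56886, e = 0.433, so p* = 1 − 0.433/0.56886 = 0.2388.

0.239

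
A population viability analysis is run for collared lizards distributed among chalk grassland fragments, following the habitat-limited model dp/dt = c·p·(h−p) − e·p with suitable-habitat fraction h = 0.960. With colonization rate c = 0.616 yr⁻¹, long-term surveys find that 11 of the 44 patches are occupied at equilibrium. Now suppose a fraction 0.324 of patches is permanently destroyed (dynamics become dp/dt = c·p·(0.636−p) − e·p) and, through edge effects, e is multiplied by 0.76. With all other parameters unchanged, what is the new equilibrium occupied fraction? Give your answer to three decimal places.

Observed p* = 11/44 = 0.25000.
Balance c(h−p*) = e gives e = 0.616×(0.96 − 0.25000) = 0.43736.
New p* = 0.636 − e/c = 0.636 − 0.33239/0.61600 = 0.09641.

0.096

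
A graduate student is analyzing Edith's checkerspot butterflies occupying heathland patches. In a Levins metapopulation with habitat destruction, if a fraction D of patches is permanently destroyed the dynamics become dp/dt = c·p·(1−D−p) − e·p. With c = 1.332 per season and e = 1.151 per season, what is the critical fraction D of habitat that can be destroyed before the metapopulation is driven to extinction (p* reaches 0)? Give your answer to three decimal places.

The nontrivial equilibrium is p* = (1−D) − e/c; extinction occurs when this hits zero.
So D_crit = 1 − e/c = 1 − 1.151/1.332 = 1 − 0.8641 = 0.1359.
This equals the undisturbed p*, a classic result of Lande's extension.

0.136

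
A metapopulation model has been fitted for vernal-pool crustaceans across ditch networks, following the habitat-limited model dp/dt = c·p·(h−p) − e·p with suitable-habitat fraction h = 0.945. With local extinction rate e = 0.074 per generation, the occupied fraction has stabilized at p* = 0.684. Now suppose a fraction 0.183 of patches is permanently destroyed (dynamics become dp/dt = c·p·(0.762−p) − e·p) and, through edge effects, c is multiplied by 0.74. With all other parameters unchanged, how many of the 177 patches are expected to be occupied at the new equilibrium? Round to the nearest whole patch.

72

Balance c(h−p*) = e gives c = e/(0.945 − 0.68400) = 0.074/0.26100 = 0.28352.
New p* = 0.762 − e/c = 0.762 − 0.07400/0.20980 = 0.40928.
Expected occupied = 177 × 0.40928 = 72.44 ≈ 72.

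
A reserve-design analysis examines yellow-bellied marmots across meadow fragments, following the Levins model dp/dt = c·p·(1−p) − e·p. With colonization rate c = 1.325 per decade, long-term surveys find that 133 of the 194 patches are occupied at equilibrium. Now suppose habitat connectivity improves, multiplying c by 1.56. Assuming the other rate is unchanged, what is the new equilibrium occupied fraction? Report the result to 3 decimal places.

0.798

Observed p* = 133/194 = 0.68557.
Balance c(1−p*) = e gives e = 1.325×(1 − 0.68557) = 0.41662.
New p* = 1 − e/c = 1 − 0.41662/2.06700 = 0.79844.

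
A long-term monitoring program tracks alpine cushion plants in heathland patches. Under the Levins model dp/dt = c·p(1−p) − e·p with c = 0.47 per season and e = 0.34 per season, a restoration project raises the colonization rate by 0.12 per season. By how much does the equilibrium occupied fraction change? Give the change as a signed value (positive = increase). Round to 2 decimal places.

0.15

Before: p* = 1 − 0.34/0.47 = 0.2766.
After the change, c = 0.59, e = 0.34, so p* = 1 − 0.34/0.59 = 0.4237.
Δp* = 0.4237 − 0.2766 = +0.1471.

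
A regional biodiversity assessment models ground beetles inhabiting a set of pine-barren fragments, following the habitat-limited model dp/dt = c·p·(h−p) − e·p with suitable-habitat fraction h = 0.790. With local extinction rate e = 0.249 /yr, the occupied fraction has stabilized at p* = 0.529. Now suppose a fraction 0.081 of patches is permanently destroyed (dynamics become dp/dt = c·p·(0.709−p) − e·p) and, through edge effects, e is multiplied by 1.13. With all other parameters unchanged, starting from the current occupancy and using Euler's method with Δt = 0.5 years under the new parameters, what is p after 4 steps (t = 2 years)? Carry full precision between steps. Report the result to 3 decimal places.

Balance c(h−p*) = e gives c = e/(0.79 − 0.52900) = 0.249/0.26100 = 0.95402.
Starting from p₀ = 0.52900; update p ← p + (dp/dt)·Δt with the new parameters.
t = 0.5: p = 0.52900 + (-0.02900) = 0.50000
t = 1: p = 0.50000 + (-0.02049) = 0.47950
t = 1.5: p = 0.47950 + (-0.01497) = 0.46454
t = 2: p = 0.46454 + (-0.01118) = 0.45335

0.453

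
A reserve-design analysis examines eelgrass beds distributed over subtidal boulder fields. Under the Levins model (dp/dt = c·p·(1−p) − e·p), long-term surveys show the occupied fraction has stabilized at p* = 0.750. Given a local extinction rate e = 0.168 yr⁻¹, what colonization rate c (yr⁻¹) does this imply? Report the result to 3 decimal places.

0.672

At equilibrium c(1−p*) = e, so c = e/(1−p*).
c = 0.168/(1 − 0.750) = 0.168/0.2500 = 0.6720.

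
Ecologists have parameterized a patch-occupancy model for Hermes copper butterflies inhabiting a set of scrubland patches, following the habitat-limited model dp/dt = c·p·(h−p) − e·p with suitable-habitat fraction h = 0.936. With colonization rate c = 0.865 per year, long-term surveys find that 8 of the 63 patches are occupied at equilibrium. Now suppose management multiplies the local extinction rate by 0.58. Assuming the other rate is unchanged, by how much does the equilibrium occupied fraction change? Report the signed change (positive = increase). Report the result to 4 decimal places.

Observed p* = 8/63 = 0.12698.
Balance c(h−p*) = e gives e = 0.865×(0.936 − 0.12698) = 0.69980.
New p* = 0.936 − e/c = 0.936 − 0.40588/0.86500 = 0.46677.
Δp* = 0.46677 − 0.12698 = +0.33979.

0.3398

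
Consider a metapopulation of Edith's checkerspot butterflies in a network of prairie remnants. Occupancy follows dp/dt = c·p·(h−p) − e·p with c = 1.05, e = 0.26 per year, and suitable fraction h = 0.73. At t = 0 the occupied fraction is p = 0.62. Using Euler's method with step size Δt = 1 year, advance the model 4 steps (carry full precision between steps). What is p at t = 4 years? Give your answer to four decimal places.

Update rule: p ← p + [c·p·(h−p) − e·p]·Δt with Δt = 1.
p: 0.62000 → 0.53041  (Δp = -0.08959)
p: 0.53041 → 0.50366  (Δp = -0.02675)
p: 0.50366 → 0.49241  (Δp = -0.01125)
p: 0.49241 → 0.48722  (Δp = -0.00518)

0.4872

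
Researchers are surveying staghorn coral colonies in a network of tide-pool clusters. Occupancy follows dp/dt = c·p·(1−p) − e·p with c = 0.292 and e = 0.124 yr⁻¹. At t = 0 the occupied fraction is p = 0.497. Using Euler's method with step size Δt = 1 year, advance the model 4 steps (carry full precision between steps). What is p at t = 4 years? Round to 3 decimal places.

Update rule: p ← p + [c·p·(1−p) − e·p]·Δt with Δt = 1.
t = 1: p = 0.49700 + (+0.01137) = 0.50837
t = 2: p = 0.50837 + (+0.00994) = 0.51831
t = 3: p = 0.51831 + (+0.00863) = 0.52694
t = 4: p = 0.52694 + (+0.00745) = 0.53439

0.534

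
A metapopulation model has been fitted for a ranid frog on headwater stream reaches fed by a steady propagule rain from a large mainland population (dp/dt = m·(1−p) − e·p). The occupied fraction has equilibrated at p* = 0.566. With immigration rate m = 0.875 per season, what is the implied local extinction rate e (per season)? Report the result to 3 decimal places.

At equilibrium m(1−p*) = e·p*, so e = m(1−p*)/p*.
e = 0.875 × 0.4340 / 0.566 = 0.6709.

0.671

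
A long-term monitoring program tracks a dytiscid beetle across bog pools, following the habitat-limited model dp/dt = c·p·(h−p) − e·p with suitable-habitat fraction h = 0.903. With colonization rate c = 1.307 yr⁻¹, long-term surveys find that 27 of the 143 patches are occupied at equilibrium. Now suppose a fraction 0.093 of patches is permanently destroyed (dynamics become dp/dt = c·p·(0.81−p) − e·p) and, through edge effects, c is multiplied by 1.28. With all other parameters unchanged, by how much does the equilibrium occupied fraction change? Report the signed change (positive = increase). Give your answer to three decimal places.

0.063

Observed p* = 27/143 = 0.18881.
Balance c(h−p*) = e gives e = 1.307×(0.903 − 0.18881) = 0.93345.
New p* = 0.81 − e/c = 0.81 − 0.93345/1.67296 = 0.25204.
Δp* = 0.25204 − 0.18881 = +0.06323.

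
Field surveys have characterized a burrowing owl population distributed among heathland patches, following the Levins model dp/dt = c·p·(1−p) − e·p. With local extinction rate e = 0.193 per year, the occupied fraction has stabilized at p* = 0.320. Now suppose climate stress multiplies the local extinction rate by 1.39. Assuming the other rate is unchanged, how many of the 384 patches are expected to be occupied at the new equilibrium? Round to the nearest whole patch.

Balance c(1−p*) = e gives c = e/(1 − 0.32000) = 0.193/0.68000 = 0.28382.
New p* = 1 − e/c = 1 − 0.26827/0.28382 = 0.05479.
Expected occupied = 384 × 0.05479 = 21.04 ≈ 21.

21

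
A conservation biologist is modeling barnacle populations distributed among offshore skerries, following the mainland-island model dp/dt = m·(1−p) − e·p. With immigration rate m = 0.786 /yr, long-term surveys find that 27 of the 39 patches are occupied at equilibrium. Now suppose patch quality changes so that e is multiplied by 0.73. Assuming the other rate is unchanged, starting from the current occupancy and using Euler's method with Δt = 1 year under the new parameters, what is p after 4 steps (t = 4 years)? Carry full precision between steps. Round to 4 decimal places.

Observed p* = 27/39 = 0.69231.
Balance m(1−p*) = e·p* gives e = m(1−p*)/p* = 0.786×0.30769/0.69231 = 0.34933.
Starting from p₀ = 0.69231; update p ← p + (dp/dt)·Δt with the new parameters.
p: 0.69231 → 0.75761  (Δp = +0.06530)
p: 0.75761 → 0.75493  (Δp = -0.00268)
p: 0.75493 → 0.75504  (Δp = +0.00011)
p: 0.75504 → 0.75503  (Δp = -0.00000)

0.7550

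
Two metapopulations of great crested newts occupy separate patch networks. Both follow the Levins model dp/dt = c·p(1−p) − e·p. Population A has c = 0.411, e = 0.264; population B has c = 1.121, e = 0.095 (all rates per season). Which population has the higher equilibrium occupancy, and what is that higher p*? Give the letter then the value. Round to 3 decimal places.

A: p*_A = 1 − 0.264/0.411 = 0.3577.
B: p*_B = 1 − 0.095/1.121 = 0.9153.
B is higher at 0.9153.

B, 0.915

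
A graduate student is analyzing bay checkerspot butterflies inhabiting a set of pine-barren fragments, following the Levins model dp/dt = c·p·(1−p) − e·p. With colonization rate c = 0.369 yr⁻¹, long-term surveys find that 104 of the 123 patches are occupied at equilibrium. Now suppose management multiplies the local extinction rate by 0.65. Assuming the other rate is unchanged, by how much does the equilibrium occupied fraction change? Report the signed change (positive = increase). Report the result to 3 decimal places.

Observed p* = 104/123 = 0.84553.
Balance c(1−p*) = e gives e = 0.369×(1 − 0.84553) = 0.05700.
New p* = 1 − e/c = 1 − 0.03705/0.36900 = 0.89959.
Δp* = 0.89959 − 0.84553 = +0.05406.

0.054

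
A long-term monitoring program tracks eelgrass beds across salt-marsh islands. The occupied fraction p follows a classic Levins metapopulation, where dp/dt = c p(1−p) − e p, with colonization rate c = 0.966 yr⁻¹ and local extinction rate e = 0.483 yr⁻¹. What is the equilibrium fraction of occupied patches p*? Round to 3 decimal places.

Setting dp/dt = 0 and dividing through by p* gives c·(1−p*) = e.
So p* = 1 − e/c = 1 − 0.483/0.966 = 1 − 0.5000 = 0.5000.

0.500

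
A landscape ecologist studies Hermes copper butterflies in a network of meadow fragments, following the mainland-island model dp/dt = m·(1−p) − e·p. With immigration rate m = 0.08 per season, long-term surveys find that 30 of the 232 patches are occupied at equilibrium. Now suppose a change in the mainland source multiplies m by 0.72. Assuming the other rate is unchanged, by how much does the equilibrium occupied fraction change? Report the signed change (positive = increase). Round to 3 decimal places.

Observed p* = 30/232 = 0.12931.
Balance m(1−p*) = e·p* gives e = m(1−p*)/p* = 0.08×0.87069/0.12931 = 0.53867.
New p* = m/(m+e) = 0.05760/(0.05760+0.53867) = 0.09660.
Δp* = 0.09660 − 0.12931 = -0.03271.

-0.033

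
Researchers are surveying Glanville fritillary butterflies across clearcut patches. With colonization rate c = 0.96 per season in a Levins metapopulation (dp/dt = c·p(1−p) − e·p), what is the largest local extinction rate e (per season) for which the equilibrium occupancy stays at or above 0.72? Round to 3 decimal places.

1 − e/c ≥ 0.72 ⇒ e ≤ c(1 − 0.72) = 0.96 × 0.2800.
e_max = 0.2688.

0.269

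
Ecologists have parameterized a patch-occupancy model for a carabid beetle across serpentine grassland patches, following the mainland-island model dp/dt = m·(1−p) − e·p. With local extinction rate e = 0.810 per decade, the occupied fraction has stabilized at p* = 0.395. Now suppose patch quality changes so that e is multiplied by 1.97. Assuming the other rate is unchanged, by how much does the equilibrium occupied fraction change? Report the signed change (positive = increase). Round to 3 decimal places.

Balance m(1−p*) = e·p* gives m = e·p*/(1−p*) = 0.810×0.39500/0.60500 = 0.52884.
New p* = m/(m+e) = 0.52884/(0.52884+1.59570) = 0.24892.
Δp* = 0.24892 − 0.39500 = -0.14608.

-0.146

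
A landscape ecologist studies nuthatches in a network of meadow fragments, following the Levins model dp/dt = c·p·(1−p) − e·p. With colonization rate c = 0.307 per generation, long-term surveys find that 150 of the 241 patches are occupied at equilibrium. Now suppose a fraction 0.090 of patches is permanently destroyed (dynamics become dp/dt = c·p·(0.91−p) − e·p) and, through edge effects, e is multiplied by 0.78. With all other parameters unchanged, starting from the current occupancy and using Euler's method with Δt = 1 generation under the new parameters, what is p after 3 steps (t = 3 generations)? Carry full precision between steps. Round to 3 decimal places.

0.619

Observed p* = 150/241 = 0.62241.
Balance c(1−p*) = e gives e = 0.307×(1 − 0.62241) = 0.11592.
Starting from p₀ = 0.62241; update p ← p + (dp/dt)·Δt with the new parameters.
  1  |  dp/dt·Δt = -0.001324  |  p_1 = 0.621083
  2  |  dp/dt·Δt = -0.001069  |  p_2 = 0.620014
  3  |  dp/dt·Δt = -0.000864  |  p_3 = 0.619150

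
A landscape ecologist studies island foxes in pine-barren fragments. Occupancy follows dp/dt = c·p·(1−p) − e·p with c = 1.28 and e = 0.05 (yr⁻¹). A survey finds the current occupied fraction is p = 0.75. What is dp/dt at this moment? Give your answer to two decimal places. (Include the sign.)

0.20

Colonization term: c·p·(1−p) = 1.28×0.75×0.2500 = 0.24000.
Extinction term: e·p = 0.03750.
dp/dt = 0.24000 − 0.03750 = 0.20250.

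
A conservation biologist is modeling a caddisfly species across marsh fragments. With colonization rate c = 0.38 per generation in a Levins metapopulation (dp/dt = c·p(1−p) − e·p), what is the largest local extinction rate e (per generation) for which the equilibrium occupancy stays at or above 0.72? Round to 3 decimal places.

0.106

1 − e/c ≥ 0.72 ⇒ e ≤ c(1 − 0.72) = 0.38 × 0.2800.
e_max = 0.1064.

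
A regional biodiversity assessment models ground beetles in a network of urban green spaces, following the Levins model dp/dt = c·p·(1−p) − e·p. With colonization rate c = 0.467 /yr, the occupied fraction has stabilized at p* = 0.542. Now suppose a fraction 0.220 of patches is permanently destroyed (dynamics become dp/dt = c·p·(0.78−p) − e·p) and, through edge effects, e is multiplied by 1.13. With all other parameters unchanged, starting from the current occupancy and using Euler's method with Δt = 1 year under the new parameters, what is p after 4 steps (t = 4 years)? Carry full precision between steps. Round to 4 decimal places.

Balance c(1−p*) = e gives e = 0.467×(1 − 0.54200) = 0.21389.
Starting from p₀ = 0.54200; update p ← p + (dp/dt)·Δt with the new parameters.
t = 1: p = 0.54200 + (-0.07076) = 0.47124
t = 2: p = 0.47124 + (-0.04595) = 0.42530
t = 3: p = 0.42530 + (-0.03234) = 0.39296
t = 4: p = 0.39296 + (-0.02395) = 0.36901

0.3690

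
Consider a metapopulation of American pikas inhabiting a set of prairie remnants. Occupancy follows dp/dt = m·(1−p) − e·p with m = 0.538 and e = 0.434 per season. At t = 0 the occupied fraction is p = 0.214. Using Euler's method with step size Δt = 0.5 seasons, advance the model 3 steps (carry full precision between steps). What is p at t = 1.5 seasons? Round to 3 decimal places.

Update rule: p ← p + [m·(1−p) − e·p]·Δt with Δt = 0.5.
t = 0.5: p = 0.21400 + (+0.16500) = 0.37900
t = 1: p = 0.37900 + (+0.08481) = 0.46380
t = 1.5: p = 0.46380 + (+0.04359) = 0.50740

0.507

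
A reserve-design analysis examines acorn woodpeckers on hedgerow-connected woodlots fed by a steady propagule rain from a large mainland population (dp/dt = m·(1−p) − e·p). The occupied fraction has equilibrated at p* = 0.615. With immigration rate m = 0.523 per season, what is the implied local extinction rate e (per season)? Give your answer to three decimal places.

At equilibrium m(1−p*) = e·p*, so e = m(1−p*)/p*.
e = 0.523 × 0.3850 / 0.615 = 0.3274.

0.327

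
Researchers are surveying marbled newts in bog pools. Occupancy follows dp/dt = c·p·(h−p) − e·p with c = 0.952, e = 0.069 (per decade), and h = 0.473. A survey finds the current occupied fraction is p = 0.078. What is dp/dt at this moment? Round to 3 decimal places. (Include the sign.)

Colonization term: c·p·(h−p) = 0.952×0.078×0.3950 = 0.02933.
Extinction term: e·p = 0.00538.
dp/dt = 0.02933 − 0.00538 = 0.02395.

0.024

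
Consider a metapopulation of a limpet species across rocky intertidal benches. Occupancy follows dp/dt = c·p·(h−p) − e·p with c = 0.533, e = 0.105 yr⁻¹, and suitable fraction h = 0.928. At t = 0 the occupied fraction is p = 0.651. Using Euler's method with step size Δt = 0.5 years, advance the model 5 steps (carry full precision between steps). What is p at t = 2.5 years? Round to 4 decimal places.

0.7013

Update rule: p ← p + [c·p·(h−p) − e·p]·Δt with Δt = 0.5.
  1  |  dp/dt·Δt = +0.013880  |  p_1 = 0.664880
  2  |  dp/dt·Δt = +0.011716  |  p_2 = 0.676596
  3  |  dp/dt·Δt = +0.009810  |  p_3 = 0.686406
  4  |  dp/dt·Δt = +0.008158  |  p_4 = 0.694564
  5  |  dp/dt·Δt = +0.006745  |  p_5 = 0.701309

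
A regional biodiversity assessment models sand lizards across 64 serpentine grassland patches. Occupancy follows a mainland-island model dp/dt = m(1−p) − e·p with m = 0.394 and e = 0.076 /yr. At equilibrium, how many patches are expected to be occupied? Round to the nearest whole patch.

54

p* = m/(m+e) = 0.394/0.4700 = 0.8383.
Expected occupied patches = N × p* = 64 × 0.8383 = 53.65 ≈ 54.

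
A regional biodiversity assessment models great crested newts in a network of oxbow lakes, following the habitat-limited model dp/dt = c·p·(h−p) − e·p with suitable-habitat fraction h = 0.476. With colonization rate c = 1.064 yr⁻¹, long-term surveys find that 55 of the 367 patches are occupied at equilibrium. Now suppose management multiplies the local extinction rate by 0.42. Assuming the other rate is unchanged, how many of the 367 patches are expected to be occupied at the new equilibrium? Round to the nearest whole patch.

Observed p* = 55/367 = 0.14986.
Balance c(h−p*) = e gives e = 1.064×(0.476 − 0.14986) = 0.34701.
New p* = 0.476 − e/c = 0.476 − 0.14574/1.06400 = 0.33903.
Expected occupied = 367 × 0.33903 = 124.42 ≈ 124.

124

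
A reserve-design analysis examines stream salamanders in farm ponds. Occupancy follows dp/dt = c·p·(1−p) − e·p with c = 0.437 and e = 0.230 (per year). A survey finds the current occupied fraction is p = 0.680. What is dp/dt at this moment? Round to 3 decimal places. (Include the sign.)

-0.061

Colonization term: c·p·(1−p) = 0.437×0.680×0.3200 = 0.09509.
Extinction term: e·p = 0.15640.
dp/dt = 0.09509 − 0.15640 = -0.06131.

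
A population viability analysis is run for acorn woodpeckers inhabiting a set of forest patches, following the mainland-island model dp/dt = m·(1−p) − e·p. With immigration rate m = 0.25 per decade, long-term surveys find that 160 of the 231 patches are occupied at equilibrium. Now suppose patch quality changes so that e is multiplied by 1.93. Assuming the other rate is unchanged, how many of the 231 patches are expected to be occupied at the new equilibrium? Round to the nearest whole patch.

124

Observed p* = 160/231 = 0.69264.
Balance m(1−p*) = e·p* gives e = m(1−p*)/p* = 0.25×0.30736/0.69264 = 0.11094.
New p* = m/(m+e) = 0.25000/(0.25000+0.21411) = 0.53867.
Expected occupied = 231 × 0.53867 = 124.43 ≈ 124.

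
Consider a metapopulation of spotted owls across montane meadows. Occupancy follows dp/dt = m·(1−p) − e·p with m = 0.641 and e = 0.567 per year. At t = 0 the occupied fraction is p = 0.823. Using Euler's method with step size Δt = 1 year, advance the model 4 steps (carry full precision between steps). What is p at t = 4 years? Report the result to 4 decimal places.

0.5312

Update rule: p ← p + [m·(1−p) − e·p]·Δt with Δt = 1.
  1  |  dp/dt·Δt = -0.353184  |  p_1 = 0.469816
  2  |  dp/dt·Δt = +0.073462  |  p_2 = 0.543278
  3  |  dp/dt·Δt = -0.015280  |  p_3 = 0.527998
  4  |  dp/dt·Δt = +0.003178  |  p_4 = 0.531176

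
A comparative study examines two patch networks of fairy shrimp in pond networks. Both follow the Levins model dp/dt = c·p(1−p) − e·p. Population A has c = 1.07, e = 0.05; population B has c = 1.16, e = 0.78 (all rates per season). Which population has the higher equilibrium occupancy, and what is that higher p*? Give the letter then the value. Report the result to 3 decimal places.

A: p*_A = 1 − 0.05/1.07 = 0.9533.
B: p*_B = 1 − 0.78/1.16 = 0.3276.
A is higher at 0.9533.

A, 0.953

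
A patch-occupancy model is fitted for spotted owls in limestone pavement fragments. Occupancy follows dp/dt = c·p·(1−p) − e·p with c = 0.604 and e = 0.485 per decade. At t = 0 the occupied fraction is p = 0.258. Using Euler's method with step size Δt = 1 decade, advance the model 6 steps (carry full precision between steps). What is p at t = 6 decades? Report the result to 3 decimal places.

Update rule: p ← p + [c·p·(1−p) − e·p]·Δt with Δt = 1.
t = 1: p = 0.25800 + (-0.00950) = 0.24850
t = 2: p = 0.24850 + (-0.00773) = 0.24077
t = 3: p = 0.24077 + (-0.00636) = 0.23441
t = 4: p = 0.23441 + (-0.00529) = 0.22911
t = 5: p = 0.22911 + (-0.00444) = 0.22467
t = 6: p = 0.22467 + (-0.00375) = 0.22092

0.221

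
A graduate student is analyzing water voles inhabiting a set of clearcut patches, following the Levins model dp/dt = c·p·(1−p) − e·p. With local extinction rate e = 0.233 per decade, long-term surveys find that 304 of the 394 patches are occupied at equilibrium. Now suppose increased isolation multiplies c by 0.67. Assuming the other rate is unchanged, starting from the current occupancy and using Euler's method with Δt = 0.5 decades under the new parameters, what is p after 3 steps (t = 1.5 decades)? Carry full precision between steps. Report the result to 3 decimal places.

0.706

Observed p* = 304/394 = 0.77157.
Balance c(1−p*) = e gives c = e/(1 − 0.77157) = 0.233/0.22843 = 1.02002.
Starting from p₀ = 0.77157; update p ← p + (dp/dt)·Δt with the new parameters.
t = 0.5: p = 0.77157 + (-0.02966) = 0.74191
t = 1: p = 0.74191 + (-0.02100) = 0.72091
t = 1.5: p = 0.72091 + (-0.01523) = 0.70567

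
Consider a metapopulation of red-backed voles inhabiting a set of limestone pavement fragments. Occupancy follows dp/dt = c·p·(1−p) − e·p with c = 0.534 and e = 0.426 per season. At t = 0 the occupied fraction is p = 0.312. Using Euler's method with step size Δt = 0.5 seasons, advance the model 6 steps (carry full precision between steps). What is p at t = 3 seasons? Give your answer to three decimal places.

0.270

Update rule: p ← p + [c·p·(1−p) − e·p]·Δt with Δt = 0.5.
p: 0.31200 → 0.30286  (Δp = -0.00914)
p: 0.30286 → 0.29472  (Δp = -0.00814)
p: 0.29472 → 0.28744  (Δp = -0.00728)
p: 0.28744 → 0.28091  (Δp = -0.00654)
p: 0.28091 → 0.27501  (Δp = -0.00590)
p: 0.27501 → 0.26966  (Δp = -0.00534)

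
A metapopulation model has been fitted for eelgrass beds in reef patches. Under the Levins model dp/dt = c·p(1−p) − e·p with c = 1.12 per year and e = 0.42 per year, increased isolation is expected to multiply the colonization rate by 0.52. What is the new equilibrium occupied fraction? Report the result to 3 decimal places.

0.279

Before: p* = 1 − 0.42/1.12 = 0.6250.
After the change, c = 0.5824, e = 0.42, so p* = 1 − 0.42/0.5824 = 0.2788.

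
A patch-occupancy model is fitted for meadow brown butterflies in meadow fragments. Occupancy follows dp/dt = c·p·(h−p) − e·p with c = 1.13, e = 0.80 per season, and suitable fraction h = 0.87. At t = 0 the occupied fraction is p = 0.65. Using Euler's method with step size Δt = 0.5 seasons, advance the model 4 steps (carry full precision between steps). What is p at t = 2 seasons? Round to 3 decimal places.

0.305

Update rule: p ← p + [c·p·(h−p) − e·p]·Δt with Δt = 0.5.
p: 0.65000 → 0.47079  (Δp = -0.17921)
p: 0.47079 → 0.38867  (Δp = -0.08213)
p: 0.38867 → 0.33890  (Δp = -0.04977)
p: 0.33890 → 0.30503  (Δp = -0.03387)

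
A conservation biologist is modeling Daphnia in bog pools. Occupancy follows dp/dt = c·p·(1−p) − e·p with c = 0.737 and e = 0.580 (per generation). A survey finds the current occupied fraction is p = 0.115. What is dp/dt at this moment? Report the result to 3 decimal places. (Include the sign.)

Colonization term: c·p·(1−p) = 0.737×0.115×0.8850 = 0.07501.
Extinction term: e·p = 0.06670.
dp/dt = 0.07501 − 0.06670 = 0.00831.

0.008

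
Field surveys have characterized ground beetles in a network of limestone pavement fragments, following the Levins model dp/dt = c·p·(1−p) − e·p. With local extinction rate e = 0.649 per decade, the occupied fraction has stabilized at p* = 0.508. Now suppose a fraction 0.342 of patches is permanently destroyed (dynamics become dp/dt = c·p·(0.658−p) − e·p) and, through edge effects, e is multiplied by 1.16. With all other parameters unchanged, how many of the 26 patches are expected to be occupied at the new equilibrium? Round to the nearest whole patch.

Balance c(1−p*) = e gives c = e/(1 − 0.50800) = 0.649/0.49200 = 1.31911.
New p* = 0.658 − e/c = 0.658 − 0.75284/1.31911 = 0.08728.
Expected occupied = 26 × 0.08728 = 2.27 ≈ 2.

2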